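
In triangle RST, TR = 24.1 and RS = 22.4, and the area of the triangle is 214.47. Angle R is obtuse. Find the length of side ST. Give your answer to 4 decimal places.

From area = ½·TR·RS·sin R, we get sin R = 2·area/(TR·RS) ≈ 0.79457.
Taking the obtuse solution, ∠R ≈ 127.39°.
Law of cosines then gives ST ≈ 41.691.

41.6908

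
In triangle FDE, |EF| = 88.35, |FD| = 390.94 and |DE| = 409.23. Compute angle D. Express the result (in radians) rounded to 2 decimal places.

0.22

By the law of cosines, cos D = (|FD|² + |DE|² − |EF|²) / (2·|FD|·|DE|) ≈ 0.97665, so ∠D ≈ 0.217 rad.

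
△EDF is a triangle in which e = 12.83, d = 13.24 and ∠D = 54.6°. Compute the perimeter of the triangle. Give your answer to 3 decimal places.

perimeter ≈ 41.622

Law of sines: sin E = e·sin D/d ≈ 0.78989.
Since d ≥ e, only the acute value applies: ∠E ≈ 52.17°.
Then ∠F = 180° − ∠D − ∠E ≈ 73.23°.
Law of sines gives f = d·sin F/sin D ≈ 15.552.
Semiperimeter s = (12.83+13.24+15.552)/2 = 20.811.
Perimeter = 12.83 + 13.24 + 15.552 = 41.622.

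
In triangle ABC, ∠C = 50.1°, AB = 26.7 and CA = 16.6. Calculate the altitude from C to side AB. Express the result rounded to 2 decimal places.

Law of sines: sin B = CA·sin C/AB ≈ 0.47696.
Since AB ≥ CA, only the acute value applies: ∠B ≈ 28.49°.
Then ∠A = 180° − ∠C − ∠B ≈ 101.41°.
Law of sines gives BC = AB·sin A/sin C ≈ 34.115.
Area = ½·AB·CA·sin A ≈ 217.23.
The altitude from C has length 2·area/AB ≈ 16.272.

16.27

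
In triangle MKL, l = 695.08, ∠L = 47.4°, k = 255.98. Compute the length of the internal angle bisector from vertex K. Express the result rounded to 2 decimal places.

Law of sines: sin K = k·sin L/l ≈ 0.27109.
Since l ≥ k, only the acute value applies: ∠K ≈ 15.73°.
Then ∠M = 180° − ∠L − ∠K ≈ 116.87°.
Law of sines gives m = l·sin M/sin L ≈ 842.32.
The bisector from K has length 2·l·m·cos(∠K/2)/(l+m) ≈ 754.49.

t_K ≈ 754.49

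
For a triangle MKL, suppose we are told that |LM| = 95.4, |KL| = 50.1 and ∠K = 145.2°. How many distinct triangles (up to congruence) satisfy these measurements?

1

|KL|·sin K = 50.1·sin(145.2°) ≈ 28.59.
Since ∠K is not acute, a triangle exists only if |LM| > |KL|; here |LM| > |KL|, so there is exactly one triangle.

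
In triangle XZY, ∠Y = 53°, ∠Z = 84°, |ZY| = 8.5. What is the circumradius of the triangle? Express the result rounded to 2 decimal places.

6.23

The third angle is ∠X = 180° − ∠Z − ∠Y = 43.00°.
Law of sines: |YX| = |ZY|·sin Z/sin X ≈ 12.395.
Law of sines: |XZ| = |ZY|·sin Y/sin X ≈ 9.9537.
Circumradius = |ZY|/(2 sin X) ≈ 6.2317.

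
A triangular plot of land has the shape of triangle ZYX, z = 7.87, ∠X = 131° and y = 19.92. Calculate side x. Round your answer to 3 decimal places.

25.777

By the law of cosines, x² = z² + y² − 2·z·y·cos X = 664.44, so x ≈ 25.777.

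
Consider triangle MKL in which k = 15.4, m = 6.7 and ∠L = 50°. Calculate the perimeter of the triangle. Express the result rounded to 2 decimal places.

By the law of cosines, l² = m² + k² − 2·m·k·cos L = 149.4, so l ≈ 12.223.
Semiperimeter s = (6.7+15.4+12.223)/2 = 17.162.
Perimeter = 6.7 + 15.4 + 12.223 = 34.323.

perimeter ≈ 34.32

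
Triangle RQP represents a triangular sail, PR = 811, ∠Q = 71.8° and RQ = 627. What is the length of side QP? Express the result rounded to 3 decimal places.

Law of sines: sin P = RQ·sin Q/PR ≈ 0.73444.
Since PR ≥ RQ, only the acute value applies: ∠P ≈ 47.26°.
Then ∠R = 180° − ∠Q − ∠P ≈ 60.94°.
Law of sines gives QP = PR·sin R/sin Q ≈ 746.24.

746.237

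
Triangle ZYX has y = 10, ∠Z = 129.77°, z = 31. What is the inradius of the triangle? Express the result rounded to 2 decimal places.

Law of sines: sin Y = y·sin Z/z ≈ 0.24794.
Since z ≥ y, only the acute value applies: ∠Y ≈ 14.36°.
Then ∠X = 180° − ∠Z − ∠Y ≈ 35.87°.
Law of sines gives x = z·sin X/sin Z ≈ 23.635.
Area = ½·z·y·sin X ≈ 90.831.
Semiperimeter s = (31+10+23.635)/2 = 32.317.
Inradius = area/s = 90.831/32.317 ≈ 2.8106.

r ≈ 2.81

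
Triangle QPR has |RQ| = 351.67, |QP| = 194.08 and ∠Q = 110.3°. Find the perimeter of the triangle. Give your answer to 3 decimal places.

1002.584

By the law of cosines, |PR|² = |RQ|² + |QP|² − 2·|RQ|·|QP|·cos Q = 2.087e+05, so |PR| ≈ 456.83.
Semiperimeter s = (456.83+351.67+194.08)/2 = 501.29.
Perimeter = 456.83 + 351.67 + 194.08 = 1002.6.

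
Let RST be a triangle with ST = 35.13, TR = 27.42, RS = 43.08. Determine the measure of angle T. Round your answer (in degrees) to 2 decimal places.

86.13

By the law of cosines, cos T = (ST² + TR² − RS²) / (2·ST·TR) ≈ 0.06752, so ∠T ≈ 86.13°.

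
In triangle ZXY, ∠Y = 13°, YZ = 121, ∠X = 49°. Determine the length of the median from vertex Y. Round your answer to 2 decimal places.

m_Y ≈ 130.44

The third angle is ∠Z = 180° − ∠X − ∠Y = 118.00°.
Law of sines: XY = YZ·sin Z/sin X ≈ 141.56.
Law of sines: ZX = YZ·sin Y/sin X ≈ 36.066.
Median from Y: ½√(2·XY² + 2·YZ² − ZX²) ≈ 130.44.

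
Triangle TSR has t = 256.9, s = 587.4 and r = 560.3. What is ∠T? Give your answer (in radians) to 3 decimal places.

By the law of cosines, cos T = (s² + r² − t²) / (2·s·r) ≈ 0.90085, so ∠T ≈ 0.4491 rad.

0.449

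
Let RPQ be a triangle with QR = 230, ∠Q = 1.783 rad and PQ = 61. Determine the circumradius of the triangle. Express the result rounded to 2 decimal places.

By the law of cosines, RP² = PQ² + QR² − 2·PQ·QR·cos Q = 62531, so RP ≈ 250.06.
Area = ½·PQ·QR·sin Q ≈ 6857.6.
Circumradius = RP/(2 sin Q) ≈ 127.9.

127.90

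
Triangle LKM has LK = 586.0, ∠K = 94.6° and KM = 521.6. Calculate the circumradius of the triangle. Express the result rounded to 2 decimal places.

By the law of cosines, ML² = LK² + KM² − 2·LK·KM·cos K = 6.6449e+05, so ML ≈ 815.16.
Area = ½·LK·KM·sin K ≈ 1.5234e+05.
Circumradius = ML/(2 sin K) ≈ 408.9.

R ≈ 408.90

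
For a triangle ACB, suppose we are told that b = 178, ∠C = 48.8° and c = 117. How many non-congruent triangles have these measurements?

0

b·sin C = 178·sin(48.8°) ≈ 133.9.
Since c = 117 < 133.9 = b sin C, no triangle exists.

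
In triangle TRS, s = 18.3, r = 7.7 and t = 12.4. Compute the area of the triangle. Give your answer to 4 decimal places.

area ≈ 36.7600

Semiperimeter p = (12.4 + 7.7 + 18.3)/2 = 19.2.
Heron's formula: area = √(19.2·6.8·11.5·0.9) ≈ 36.76.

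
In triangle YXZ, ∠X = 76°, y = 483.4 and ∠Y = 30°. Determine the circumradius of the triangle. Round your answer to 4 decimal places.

The third angle is ∠Z = 180° − ∠Y − ∠X = 74.00°.
Law of sines: x = y·sin X/sin Y ≈ 938.08.
Law of sines: z = y·sin Z/sin Y ≈ 929.35.
Circumradius = y/(2 sin Y) ≈ 483.4.

R ≈ 483.4000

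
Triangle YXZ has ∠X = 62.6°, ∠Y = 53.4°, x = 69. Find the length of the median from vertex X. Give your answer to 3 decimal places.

m_X ≈ 56.533

The third angle is ∠Z = 180° − ∠Y − ∠X = 64.00°.
Law of sines: y = x·sin Y/sin X ≈ 62.394.
Law of sines: z = x·sin Z/sin X ≈ 69.853.
Median from X: ½√(2·z² + 2·y² − x²) ≈ 56.533.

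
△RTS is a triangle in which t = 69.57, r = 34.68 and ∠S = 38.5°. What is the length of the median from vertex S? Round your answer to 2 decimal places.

m_S ≈ 49.55

By the law of cosines, s² = r² + t² − 2·r·t·cos S = 2266.3, so s ≈ 47.606.
Median from S: ½√(2·r² + 2·t² − s²) ≈ 49.546.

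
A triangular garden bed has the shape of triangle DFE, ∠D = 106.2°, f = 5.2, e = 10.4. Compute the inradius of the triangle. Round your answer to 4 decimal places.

1.8248

By the law of cosines, d² = f² + e² − 2·f·e·cos D = 165.38, so d ≈ 12.86.
Area = ½·f·e·sin D ≈ 25.966.
Semiperimeter s = (12.86+5.2+10.4)/2 = 14.23.
Inradius = area/s = 25.966/14.23 ≈ 1.8248.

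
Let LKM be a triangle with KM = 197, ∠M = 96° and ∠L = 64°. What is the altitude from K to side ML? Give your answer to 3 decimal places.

The third angle is ∠K = 180° − ∠M − ∠L = 20.00°.
Law of sines: ML = KM·sin K/sin L ≈ 74.965.
Law of sines: LK = KM·sin M/sin L ≈ 217.98.
Area = ½·KM·ML·sin M ≈ 7343.6.
The altitude from K has length 2·area/ML ≈ 195.92.

195.921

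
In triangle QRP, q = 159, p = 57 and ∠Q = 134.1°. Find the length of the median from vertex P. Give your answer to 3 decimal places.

Law of sines: sin P = p·sin Q/q ≈ 0.25744.
Since q ≥ p, only the acute value applies: ∠P ≈ 14.92°.
Then ∠R = 180° − ∠Q − ∠P ≈ 30.98°.
Law of sines gives r = q·sin R/sin Q ≈ 113.97.
Median from P: ½√(2·q² + 2·r² − p²) ≈ 135.36.

m_P ≈ 135.363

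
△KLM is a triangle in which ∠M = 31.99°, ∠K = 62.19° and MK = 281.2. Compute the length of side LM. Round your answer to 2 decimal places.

249.38

The third angle is ∠L = 180° − ∠M − ∠K = 85.82°.
Law of sines: LM = MK·sin K/sin L ≈ 249.38.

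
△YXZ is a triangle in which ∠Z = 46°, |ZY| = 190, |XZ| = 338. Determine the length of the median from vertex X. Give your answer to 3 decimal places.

By the law of cosines, |YX|² = |XZ|² + |ZY|² − 2·|XZ|·|ZY|·cos Z = 61122, so |YX| ≈ 247.23.
Median from X: ½√(2·|YX|² + 2·|XZ|² − |ZY|²) ≈ 280.46.

m_X ≈ 280.460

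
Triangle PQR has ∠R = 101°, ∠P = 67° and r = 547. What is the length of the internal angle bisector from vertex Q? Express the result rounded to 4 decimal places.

The third angle is ∠Q = 180° − ∠R − ∠P = 12.00°.
Law of sines: p = r·sin P/sin R ≈ 512.94.
Law of sines: q = r·sin Q/sin R ≈ 115.86.
The bisector from Q has length 2·r·p·cos(∠Q/2)/(r+p) ≈ 526.52.

t_Q ≈ 526.5227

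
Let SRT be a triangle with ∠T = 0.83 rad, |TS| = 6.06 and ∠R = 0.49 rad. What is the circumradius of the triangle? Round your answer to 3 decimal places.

The third angle is ∠S = π − ∠R − ∠T = 1.822 rad.
Law of sines: |RT| = |TS|·sin S/sin R ≈ 12.474.
Law of sines: |SR| = |TS|·sin T/sin R ≈ 9.502.
Circumradius = |TS|/(2 sin R) ≈ 6.4382.

6.438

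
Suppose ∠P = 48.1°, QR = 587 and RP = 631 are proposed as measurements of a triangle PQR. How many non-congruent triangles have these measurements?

RP·sin P = 631·sin(48.1°) ≈ 469.7.
Since RP sin P < QR < RP (469.7 < 587 < 631), two triangles exist.

2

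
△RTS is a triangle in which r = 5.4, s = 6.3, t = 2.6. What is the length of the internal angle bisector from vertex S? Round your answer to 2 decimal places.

By the law of cosines, cos S = (r² + t² − s²) / (2·r·t) ≈ -0.13426, so ∠S ≈ 97.72°.
The bisector from S has length 2·r·t·cos(∠S/2)/(r+t) ≈ 2.3093.

t_S ≈ 2.31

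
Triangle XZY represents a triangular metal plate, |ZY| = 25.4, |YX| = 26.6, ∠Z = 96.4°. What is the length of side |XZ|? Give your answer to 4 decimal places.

Law of sines: sin X = |ZY|·sin Z/|YX| ≈ 0.94894.
Since |YX| ≥ |ZY|, only the acute value applies: ∠X ≈ 71.61°.
Then ∠Y = 180° − ∠Z − ∠X ≈ 11.99°.
Law of sines gives |XZ| = |YX|·sin Y/sin Z ≈ 5.5601.

5.5601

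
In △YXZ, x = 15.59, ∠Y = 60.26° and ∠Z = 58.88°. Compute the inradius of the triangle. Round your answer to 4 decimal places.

The third angle is ∠X = 180° − ∠Z − ∠Y = 60.86°.
Law of sines: y = x·sin Y/sin X ≈ 15.498.
Law of sines: z = x·sin Z/sin X ≈ 15.28.
Area = ½·x·y·sin Z ≈ 103.42.
Semiperimeter s = (15.498+15.59+15.28)/2 = 23.184.
Inradius = area/s = 103.42/23.184 ≈ 4.4609.

4.4609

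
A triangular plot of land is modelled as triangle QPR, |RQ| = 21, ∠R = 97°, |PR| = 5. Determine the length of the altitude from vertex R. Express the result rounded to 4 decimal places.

4.7004

By the law of cosines, |QP|² = |PR|² + |RQ|² − 2·|PR|·|RQ|·cos R = 491.59, so |QP| ≈ 22.172.
Area = ½·|PR|·|RQ|·sin R ≈ 52.109.
The altitude from R has length 2·area/|QP| ≈ 4.7004.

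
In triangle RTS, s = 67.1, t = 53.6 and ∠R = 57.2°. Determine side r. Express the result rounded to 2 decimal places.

58.98

By the law of cosines, r² = t² + s² − 2·t·s·cos R = 3478.8, so r ≈ 58.981.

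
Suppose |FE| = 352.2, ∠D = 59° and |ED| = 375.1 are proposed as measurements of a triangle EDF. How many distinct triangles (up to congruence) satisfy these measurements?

2

|ED|·sin D = 375.1·sin(59°) ≈ 321.5.
Since |ED| sin D < |FE| < |ED| (321.5 < 352.2 < 375.1), two triangles exist.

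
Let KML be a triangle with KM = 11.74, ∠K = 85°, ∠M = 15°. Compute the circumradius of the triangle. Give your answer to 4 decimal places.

The third angle is ∠L = 180° − ∠K − ∠M = 80.00°.
Law of sines: ML = KM·sin K/sin L ≈ 11.876.
Law of sines: LK = KM·sin M/sin L ≈ 3.0854.
Circumradius = KM/(2 sin L) ≈ 5.9606.

5.9606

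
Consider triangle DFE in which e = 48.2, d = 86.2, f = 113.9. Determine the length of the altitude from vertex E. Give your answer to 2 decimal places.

Semiperimeter s = (86.2 + 113.9 + 48.2)/2 = 124.15.
Heron's formula: area = √(124.15·37.95·10.25·75.95) ≈ 1915.2.
The altitude from E has length 2·area/e ≈ 79.467.

79.47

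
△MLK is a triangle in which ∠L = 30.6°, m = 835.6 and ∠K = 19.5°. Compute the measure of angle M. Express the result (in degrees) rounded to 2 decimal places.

The third angle is ∠M = 180° − ∠L − ∠K = 129.90°.

129.90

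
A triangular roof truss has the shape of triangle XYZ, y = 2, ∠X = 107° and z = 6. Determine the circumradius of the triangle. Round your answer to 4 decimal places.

3.5851

By the law of cosines, x² = y² + z² − 2·y·z·cos X = 47.017, so x ≈ 6.8569.
Area = ½·y·z·sin X ≈ 5.7378.
Circumradius = x/(2 sin X) ≈ 3.5851.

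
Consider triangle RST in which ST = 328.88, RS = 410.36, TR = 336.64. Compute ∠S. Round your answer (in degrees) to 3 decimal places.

∠S ≈ 52.790°

By the law of cosines, cos S = (RS² + ST² − TR²) / (2·RS·ST) ≈ 0.60474, so ∠S ≈ 52.79°.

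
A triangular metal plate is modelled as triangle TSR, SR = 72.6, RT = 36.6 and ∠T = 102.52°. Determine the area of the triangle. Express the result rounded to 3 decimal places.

Law of sines: sin S = RT·sin T/SR ≈ 0.49214.
Since SR ≥ RT, only the acute value applies: ∠S ≈ 29.48°.
Then ∠R = 180° − ∠T − ∠S ≈ 48.00°.
Law of sines gives TS = SR·sin R/sin T ≈ 55.265.
Area = ½·SR·RT·sin R ≈ 987.3.

area ≈ 987.302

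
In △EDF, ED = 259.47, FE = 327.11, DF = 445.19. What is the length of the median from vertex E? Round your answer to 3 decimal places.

Median from E: ½√(2·FE² + 2·ED² − DF²) ≈ 193.94.

m_E ≈ 193.944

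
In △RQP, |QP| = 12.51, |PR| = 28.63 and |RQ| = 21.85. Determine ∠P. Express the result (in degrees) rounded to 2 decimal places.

By the law of cosines, cos P = (|QP|² + |PR|² − |RQ|²) / (2·|QP|·|PR|) ≈ 0.69627, so ∠P ≈ 45.87°.

∠P ≈ 45.87°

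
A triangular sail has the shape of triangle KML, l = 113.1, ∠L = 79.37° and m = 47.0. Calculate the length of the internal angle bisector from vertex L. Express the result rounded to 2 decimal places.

t_L ≈ 50.94

Law of sines: sin M = m·sin L/l ≈ 0.40843.
Since l ≥ m, only the acute value applies: ∠M ≈ 24.11°.
Then ∠K = 180° − ∠L − ∠M ≈ 76.52°.
Law of sines gives k = l·sin K/sin L ≈ 111.91.
The bisector from L has length 2·k·m·cos(∠L/2)/(k+m) ≈ 50.943.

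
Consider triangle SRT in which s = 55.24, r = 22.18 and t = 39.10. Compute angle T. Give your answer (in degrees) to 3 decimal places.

By the law of cosines, cos T = (s² + r² − t²) / (2·s·r) ≈ 0.82214, so ∠T ≈ 34.70°.

34.701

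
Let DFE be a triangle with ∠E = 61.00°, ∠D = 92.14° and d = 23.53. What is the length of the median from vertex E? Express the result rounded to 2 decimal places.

The third angle is ∠F = 180° − ∠E − ∠D = 26.86°.
Law of sines: f = d·sin F/sin D ≈ 10.639.
Law of sines: e = d·sin E/sin D ≈ 20.594.
Median from E: ½√(2·d² + 2·f² − e²) ≈ 15.079.

15.08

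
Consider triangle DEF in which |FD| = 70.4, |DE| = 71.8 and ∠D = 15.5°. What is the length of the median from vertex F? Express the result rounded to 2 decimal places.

37.07

By the law of cosines, |EF|² = |FD|² + |DE|² − 2·|FD|·|DE|·cos D = 369.64, so |EF| ≈ 19.226.
Median from F: ½√(2·|EF|² + 2·|FD|² − |DE|²) ≈ 37.069.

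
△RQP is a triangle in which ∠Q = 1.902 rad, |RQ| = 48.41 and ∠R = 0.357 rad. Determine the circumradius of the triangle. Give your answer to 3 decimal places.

31.338

The third angle is ∠P = π − ∠R − ∠Q = 0.883 rad.
Law of sines: |QP| = |RQ|·sin R/sin P ≈ 21.903.
Law of sines: |PR| = |RQ|·sin Q/sin P ≈ 59.269.
Circumradius = |RQ|/(2 sin P) ≈ 31.338.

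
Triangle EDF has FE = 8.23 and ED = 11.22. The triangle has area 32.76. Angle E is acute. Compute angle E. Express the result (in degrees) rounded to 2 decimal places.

From area = ½·FE·ED·sin E, we get sin E = 2·area/(FE·ED) ≈ 0.70955.
Taking the acute solution, ∠E ≈ 45.20°.

45.20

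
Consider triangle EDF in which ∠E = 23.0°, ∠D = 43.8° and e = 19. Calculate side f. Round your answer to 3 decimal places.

44.695

The third angle is ∠F = 180° − ∠E − ∠D = 113.20°.
Law of sines: f = e·sin F/sin E ≈ 44.695.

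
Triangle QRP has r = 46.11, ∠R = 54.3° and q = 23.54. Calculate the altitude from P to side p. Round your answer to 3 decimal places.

Law of sines: sin Q = q·sin R/r ≈ 0.41458.
Since r ≥ q, only the acute value applies: ∠Q ≈ 24.49°.
Then ∠P = 180° − ∠R − ∠Q ≈ 101.21°.
Law of sines gives p = r·sin P/sin R ≈ 55.697.
Area = ½·r·q·sin P ≈ 532.37.
The altitude from P has length 2·area/p ≈ 19.116.

h_P ≈ 19.116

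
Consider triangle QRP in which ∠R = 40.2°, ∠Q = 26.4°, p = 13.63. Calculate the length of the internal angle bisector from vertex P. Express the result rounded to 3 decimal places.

The third angle is ∠P = 180° − ∠Q − ∠R = 113.40°.
Law of sines: q = p·sin Q/sin P ≈ 6.6035.
Law of sines: r = p·sin R/sin P ≈ 9.586.
The bisector from P has length 2·q·r·cos(∠P/2)/(q+r) ≈ 4.2934.

t_P ≈ 4.293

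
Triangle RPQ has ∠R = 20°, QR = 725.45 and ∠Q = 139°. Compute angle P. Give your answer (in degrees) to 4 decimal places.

∠P ≈ 21.0000°

The third angle is ∠P = 180° − ∠Q − ∠R = 21.00°.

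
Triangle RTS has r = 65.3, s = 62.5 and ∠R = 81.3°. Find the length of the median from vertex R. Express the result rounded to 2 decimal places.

m_R ≈ 36.81

Law of sines: sin S = s·sin R/r ≈ 0.94611.
Since r ≥ s, only the acute value applies: ∠S ≈ 71.10°.
Then ∠T = 180° − ∠R − ∠S ≈ 27.60°.
Law of sines gives t = r·sin T/sin R ≈ 30.601.
Median from R: ½√(2·t² + 2·s² − r²) ≈ 36.815.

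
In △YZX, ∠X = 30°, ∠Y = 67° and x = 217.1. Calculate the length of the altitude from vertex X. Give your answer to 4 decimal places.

The third angle is ∠Z = 180° − ∠X − ∠Y = 83.00°.
Law of sines: y = x·sin Y/sin X ≈ 399.68.
Law of sines: z = x·sin Z/sin X ≈ 430.96.
Area = ½·x·y·sin Z ≈ 43062.
The altitude from X has length 2·area/x ≈ 396.7.

h_X ≈ 396.7040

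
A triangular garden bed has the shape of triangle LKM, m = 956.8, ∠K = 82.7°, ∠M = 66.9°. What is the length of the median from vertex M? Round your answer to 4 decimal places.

The third angle is ∠L = 180° − ∠K − ∠M = 30.40°.
Law of sines: l = m·sin L/sin M ≈ 526.38.
Law of sines: k = m·sin K/sin M ≈ 1031.8.
Median from M: ½√(2·l² + 2·k² − m²) ≈ 664.79.

664.7895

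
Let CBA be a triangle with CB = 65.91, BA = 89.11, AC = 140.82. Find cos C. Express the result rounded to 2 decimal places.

By the law of cosines, cos C = (AC² + CB² − BA²) / (2·AC·CB) ≈ 0.87453, so ∠C ≈ 29.01°.

0.87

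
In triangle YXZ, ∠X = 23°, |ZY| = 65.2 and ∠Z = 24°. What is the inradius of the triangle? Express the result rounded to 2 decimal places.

The third angle is ∠Y = 180° − ∠X − ∠Z = 133.00°.
Law of sines: |XZ| = |ZY|·sin Y/sin X ≈ 122.04.
Law of sines: |YX| = |ZY|·sin Z/sin X ≈ 67.871.
Area = ½·|ZY|·|XZ|·sin Z ≈ 1618.2.
Semiperimeter s = (122.04+65.2+67.871)/2 = 127.55.
Inradius = area/s = 1618.2/127.55 ≈ 12.686.

r ≈ 12.69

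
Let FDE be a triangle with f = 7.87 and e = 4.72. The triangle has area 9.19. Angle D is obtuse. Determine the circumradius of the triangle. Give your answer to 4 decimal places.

From area = ½·e·f·sin D, we get sin D = 2·area/(e·f) ≈ 0.49480.
Taking the obtuse solution, ∠D ≈ 150.34°.
Law of cosines then gives d ≈ 12.197.
Circumradius = d/(2 sin D) ≈ 12.326.

R ≈ 12.3256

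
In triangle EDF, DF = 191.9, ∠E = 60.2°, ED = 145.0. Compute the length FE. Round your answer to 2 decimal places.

216.95

Law of sines: sin F = ED·sin E/DF ≈ 0.65569.
Since DF ≥ ED, only the acute value applies: ∠F ≈ 40.97°.
Then ∠D = 180° − ∠E − ∠F ≈ 78.83°.
Law of sines gives FE = DF·sin D/sin E ≈ 216.95.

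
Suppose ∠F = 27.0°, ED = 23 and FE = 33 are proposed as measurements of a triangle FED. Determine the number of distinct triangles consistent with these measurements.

2

FE·sin F = 33·sin(27.0°) ≈ 14.98.
Since FE sin F < ED < FE (14.98 < 23 < 33), two triangles exist.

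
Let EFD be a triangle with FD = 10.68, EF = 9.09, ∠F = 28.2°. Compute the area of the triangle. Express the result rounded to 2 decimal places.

Area = ½·EF·FD·sin F ≈ 22.938.

22.94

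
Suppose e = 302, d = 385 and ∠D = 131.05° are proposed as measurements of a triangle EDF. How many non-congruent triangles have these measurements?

1

e·sin D = 302·sin(131.05°) ≈ 227.7.
Since ∠D is not acute, a triangle exists only if d > e; here d > e, so there is exactly one triangle.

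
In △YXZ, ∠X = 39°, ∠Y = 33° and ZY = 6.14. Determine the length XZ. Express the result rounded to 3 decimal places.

The third angle is ∠Z = 180° − ∠Y − ∠X = 108.00°.
Law of sines: XZ = ZY·sin Y/sin X ≈ 5.3138.

5.314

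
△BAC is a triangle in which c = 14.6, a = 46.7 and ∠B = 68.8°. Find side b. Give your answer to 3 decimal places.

43.600

By the law of cosines, b² = a² + c² − 2·a·c·cos B = 1900.9, so b ≈ 43.6.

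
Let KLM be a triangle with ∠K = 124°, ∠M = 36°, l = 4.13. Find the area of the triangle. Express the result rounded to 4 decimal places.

The third angle is ∠L = 180° − ∠M − ∠K = 20.00°.
Law of sines: k = l·sin K/sin L ≈ 10.011.
Law of sines: m = l·sin M/sin L ≈ 7.0977.
Area = ½·l·k·sin M ≈ 12.151.

area ≈ 12.1510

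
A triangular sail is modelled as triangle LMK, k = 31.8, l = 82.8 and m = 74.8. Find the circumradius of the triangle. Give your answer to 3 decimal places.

By the law of cosines, cos L = (m² + k² − l²) / (2·m·k) ≈ -0.05246, so ∠L ≈ 93.01°.
Circumradius = l/(2 sin L) ≈ 41.457.

41.457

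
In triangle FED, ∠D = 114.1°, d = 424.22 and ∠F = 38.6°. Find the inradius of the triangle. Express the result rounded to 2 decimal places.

r ≈ 60.83

The third angle is ∠E = 180° − ∠D − ∠F = 27.30°.
Law of sines: f = d·sin F/sin D ≈ 289.93.
Law of sines: e = d·sin E/sin D ≈ 213.15.
Area = ½·d·f·sin E ≈ 28206.
Semiperimeter s = (289.93+213.15+424.22)/2 = 463.65.
Inradius = area/s = 28206/463.65 ≈ 60.835.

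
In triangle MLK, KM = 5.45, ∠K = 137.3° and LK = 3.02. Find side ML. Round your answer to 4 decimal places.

7.9382

By the law of cosines, ML² = LK² + KM² − 2·LK·KM·cos K = 63.015, so ML ≈ 7.9382.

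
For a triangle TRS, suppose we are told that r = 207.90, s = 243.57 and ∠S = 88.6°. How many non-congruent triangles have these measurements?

1

r·sin S = 207.90·sin(88.6°) ≈ 207.8.
Since s ≥ r, exactly one triangle exists.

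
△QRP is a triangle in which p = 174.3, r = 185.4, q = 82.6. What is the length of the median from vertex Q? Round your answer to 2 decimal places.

m_Q ≈ 175.13

Median from Q: ½√(2·r² + 2·p² − q²) ≈ 175.13.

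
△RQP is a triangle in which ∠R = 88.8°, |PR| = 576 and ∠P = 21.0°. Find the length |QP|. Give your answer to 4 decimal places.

612.0581

The third angle is ∠Q = 180° − ∠P − ∠R = 70.20°.
Law of sines: |QP| = |PR|·sin R/sin Q ≈ 612.06.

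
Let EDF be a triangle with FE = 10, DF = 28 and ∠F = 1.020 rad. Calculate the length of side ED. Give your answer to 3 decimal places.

24.309

By the law of cosines, ED² = DF² + FE² − 2·DF·FE·cos F = 590.92, so ED ≈ 24.309.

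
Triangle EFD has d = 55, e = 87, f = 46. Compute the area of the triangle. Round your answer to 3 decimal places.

Semiperimeter s = (87 + 46 + 55)/2 = 94.
Heron's formula: area = √(94·7·48·39) ≈ 1109.9.

area ≈ 1109.854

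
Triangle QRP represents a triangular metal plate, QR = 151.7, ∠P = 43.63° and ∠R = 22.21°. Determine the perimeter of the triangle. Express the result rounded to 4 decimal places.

The third angle is ∠Q = 180° − ∠R − ∠P = 114.16°.
Law of sines: RP = QR·sin Q/sin P ≈ 200.6.
Law of sines: PQ = QR·sin R/sin P ≈ 83.106.
Semiperimeter s = (200.6+83.106+151.7)/2 = 217.7.
Perimeter = 200.6 + 83.106 + 151.7 = 435.4.

perimeter ≈ 435.4034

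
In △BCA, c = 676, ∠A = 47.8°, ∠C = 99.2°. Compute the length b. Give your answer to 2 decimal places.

The third angle is ∠B = 180° − ∠C − ∠A = 33.00°.
Law of sines: b = c·sin B/sin C ≈ 372.97.

372.97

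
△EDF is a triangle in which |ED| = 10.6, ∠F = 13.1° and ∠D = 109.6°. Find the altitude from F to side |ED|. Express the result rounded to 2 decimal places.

The third angle is ∠E = 180° − ∠D − ∠F = 57.30°.
Law of sines: |DF| = |ED|·sin E/sin F ≈ 39.356.
Law of sines: |FE| = |ED|·sin D/sin F ≈ 44.058.
Area = ½·|ED|·|DF|·sin D ≈ 196.5.
The altitude from F has length 2·area/|ED| ≈ 37.075.

37.08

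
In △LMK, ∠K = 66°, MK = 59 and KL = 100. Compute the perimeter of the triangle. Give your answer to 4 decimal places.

perimeter ≈ 252.1746

By the law of cosines, LM² = MK² + KL² − 2·MK·KL·cos K = 8681.5, so LM ≈ 93.175.
Semiperimeter s = (59+100+93.175)/2 = 126.09.
Perimeter = 59 + 100 + 93.175 = 252.17.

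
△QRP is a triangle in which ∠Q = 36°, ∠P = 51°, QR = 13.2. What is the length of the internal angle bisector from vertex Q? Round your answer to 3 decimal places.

14.120

The third angle is ∠R = 180° − ∠P − ∠Q = 93.00°.
Law of sines: RP = QR·sin Q/sin P ≈ 9.9837.
Law of sines: PQ = QR·sin R/sin P ≈ 16.962.
The bisector from Q has length 2·PQ·QR·cos(∠Q/2)/(PQ+QR) ≈ 14.12.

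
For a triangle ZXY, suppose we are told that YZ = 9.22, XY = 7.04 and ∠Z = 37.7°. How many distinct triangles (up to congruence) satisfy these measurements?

YZ·sin Z = 9.22·sin(37.7°) ≈ 5.638.
Since YZ sin Z < XY < YZ (5.638 < 7.04 < 9.22), two triangles exist.

2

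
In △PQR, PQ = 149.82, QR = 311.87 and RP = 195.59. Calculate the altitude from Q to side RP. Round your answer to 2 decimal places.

117.09

Semiperimeter s = (311.87 + 195.59 + 149.82)/2 = 328.64.
Heron's formula: area = √(328.64·16.77·133.05·178.82) ≈ 11451.
The altitude from Q has length 2·area/RP ≈ 117.09.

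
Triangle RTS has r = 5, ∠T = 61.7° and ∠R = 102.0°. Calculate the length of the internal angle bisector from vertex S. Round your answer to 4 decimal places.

4.6894

The third angle is ∠S = 180° − ∠R − ∠T = 16.30°.
Law of sines: t = r·sin T/sin R ≈ 4.5007.
Law of sines: s = r·sin S/sin R ≈ 1.4347.
The bisector from S has length 2·r·t·cos(∠S/2)/(r+t) ≈ 4.6894.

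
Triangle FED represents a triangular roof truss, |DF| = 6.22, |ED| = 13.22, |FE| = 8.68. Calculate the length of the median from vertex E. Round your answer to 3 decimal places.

Median from E: ½√(2·|FE|² + 2·|ED|² − |DF|²) ≈ 10.742.

10.742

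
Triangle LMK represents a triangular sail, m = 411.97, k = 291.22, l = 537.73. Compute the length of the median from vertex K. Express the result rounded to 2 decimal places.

m_K ≈ 456.33

Median from K: ½√(2·l² + 2·m² − k²) ≈ 456.33.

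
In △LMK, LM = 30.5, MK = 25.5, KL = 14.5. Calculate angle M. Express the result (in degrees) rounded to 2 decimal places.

∠M ≈ 28.25°

By the law of cosines, cos M = (LM² + MK² − KL²) / (2·LM·MK) ≈ 0.88091, so ∠M ≈ 28.25°.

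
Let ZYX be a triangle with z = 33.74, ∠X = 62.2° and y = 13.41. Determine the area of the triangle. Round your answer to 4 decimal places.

area ≈ 200.1158

Area = ½·z·y·sin X ≈ 200.12.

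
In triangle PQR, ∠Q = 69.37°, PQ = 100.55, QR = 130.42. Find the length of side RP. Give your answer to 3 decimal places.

By the law of cosines, RP² = PQ² + QR² − 2·PQ·QR·cos Q = 17879, so RP ≈ 133.71.

133.712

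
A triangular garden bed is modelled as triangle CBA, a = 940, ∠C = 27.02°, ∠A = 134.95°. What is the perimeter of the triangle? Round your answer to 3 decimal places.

perimeter ≈ 1954.503

The third angle is ∠B = 180° − ∠A − ∠C = 18.03°.
Law of sines: c = a·sin C/sin A ≈ 603.4.
Law of sines: b = a·sin B/sin A ≈ 411.1.
Semiperimeter s = (603.4+411.1+940)/2 = 977.25.
Perimeter = 603.4 + 411.1 + 940 = 1954.5.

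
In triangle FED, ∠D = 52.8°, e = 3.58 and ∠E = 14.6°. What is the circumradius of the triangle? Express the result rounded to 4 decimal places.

7.1012

The third angle is ∠F = 180° − ∠E − ∠D = 112.60°.
Law of sines: f = e·sin F/sin E ≈ 13.112.
Law of sines: d = e·sin D/sin E ≈ 11.313.
Circumradius = e/(2 sin E) ≈ 7.1012.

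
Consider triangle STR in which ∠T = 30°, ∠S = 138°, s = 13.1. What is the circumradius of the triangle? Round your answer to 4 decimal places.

The third angle is ∠R = 180° − ∠S − ∠T = 12.00°.
Law of sines: t = s·sin T/sin S ≈ 9.7888.
Law of sines: r = s·sin R/sin S ≈ 4.0704.
Circumradius = s/(2 sin S) ≈ 9.7888.

9.7888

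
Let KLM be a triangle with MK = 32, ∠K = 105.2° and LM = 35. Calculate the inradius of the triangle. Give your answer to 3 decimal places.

3.325

Law of sines: sin L = MK·sin K/LM ≈ 0.88230.
Since LM ≥ MK, only the acute value applies: ∠L ≈ 61.92°.
Then ∠M = 180° − ∠K − ∠L ≈ 12.88°.
Law of sines gives KL = LM·sin M/sin K ≈ 8.084.
Area = ½·LM·MK·sin M ≈ 124.82.
Semiperimeter s = (35+32+8.084)/2 = 37.542.
Inradius = area/s = 124.82/37.542 ≈ 3.3248.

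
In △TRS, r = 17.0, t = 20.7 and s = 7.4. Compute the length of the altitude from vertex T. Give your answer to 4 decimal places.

h_T ≈ 5.7223

Semiperimeter p = (20.7 + 17 + 7.4)/2 = 22.55.
Heron's formula: area = √(22.55·1.85·5.55·15.15) ≈ 59.226.
The altitude from T has length 2·area/t ≈ 5.7223.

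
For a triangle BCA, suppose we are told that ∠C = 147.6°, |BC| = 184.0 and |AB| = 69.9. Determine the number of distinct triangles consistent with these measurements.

|BC|·sin C = 184.0·sin(147.6°) ≈ 98.59.
Since ∠C is not acute, a triangle exists only if |AB| > |BC|; here |AB| ≤ |BC|, so there is no triangle.

0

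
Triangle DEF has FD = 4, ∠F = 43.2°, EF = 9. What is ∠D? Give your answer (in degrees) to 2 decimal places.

By the law of cosines, DE² = EF² + FD² − 2·EF·FD·cos F = 44.514, so DE ≈ 6.6719.
Law of cosines again: cos D = (FD² + DE² − EF²)/(2·FD·DE) ≈ -0.38381, so ∠D ≈ 112.57°.

∠D ≈ 112.57°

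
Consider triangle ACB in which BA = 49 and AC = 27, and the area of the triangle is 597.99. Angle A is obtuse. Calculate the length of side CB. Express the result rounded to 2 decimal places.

65.28

From area = ½·BA·AC·sin A, we get sin A = 2·area/(BA·AC) ≈ 0.90399.
Taking the obtuse solution, ∠A ≈ 115.31°.
Law of cosines then gives CB ≈ 65.279.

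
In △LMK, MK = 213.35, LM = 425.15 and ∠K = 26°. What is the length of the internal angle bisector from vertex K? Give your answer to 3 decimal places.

307.568

Law of sines: sin L = MK·sin K/LM ≈ 0.21998.
Since LM ≥ MK, only the acute value applies: ∠L ≈ 12.71°.
Then ∠M = 180° − ∠K − ∠L ≈ 141.29°.
Law of sines gives KL = LM·sin M/sin K ≈ 606.49.
The bisector from K has length 2·MK·KL·cos(∠K/2)/(MK+KL) ≈ 307.57.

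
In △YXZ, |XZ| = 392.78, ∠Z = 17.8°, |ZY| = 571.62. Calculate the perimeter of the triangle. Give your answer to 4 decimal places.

perimeter ≈ 1195.6567

By the law of cosines, |YX|² = |XZ|² + |ZY|² − 2·|XZ|·|ZY|·cos Z = 53480, so |YX| ≈ 231.26.
Semiperimeter s = (392.78+571.62+231.26)/2 = 597.83.
Perimeter = 392.78 + 571.62 + 231.26 = 1195.7.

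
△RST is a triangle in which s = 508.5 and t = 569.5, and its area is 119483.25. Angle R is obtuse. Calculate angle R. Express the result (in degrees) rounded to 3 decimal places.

From area = ½·s·t·sin R, we get sin R = 2·area/(s·t) ≈ 0.82519.
Taking the obtuse solution, ∠R ≈ 124.39°.

124.393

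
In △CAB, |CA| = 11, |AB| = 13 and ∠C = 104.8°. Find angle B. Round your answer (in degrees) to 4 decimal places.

Law of sines: sin B = |CA|·sin C/|AB| ≈ 0.81808.
Since |AB| ≥ |CA|, only the acute value applies: ∠B ≈ 54.89°.
Then ∠A = 180° − ∠C − ∠B ≈ 20.31°.

54.8932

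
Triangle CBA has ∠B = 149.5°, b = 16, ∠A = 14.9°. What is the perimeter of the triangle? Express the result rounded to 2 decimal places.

The third angle is ∠C = 180° − ∠B − ∠A = 15.60°.
Law of sines: c = b·sin C/sin B ≈ 8.4776.
Law of sines: a = b·sin A/sin B ≈ 8.106.
Semiperimeter s = (8.4776+16+8.106)/2 = 16.292.
Perimeter = 8.4776 + 16 + 8.106 = 32.584.

32.58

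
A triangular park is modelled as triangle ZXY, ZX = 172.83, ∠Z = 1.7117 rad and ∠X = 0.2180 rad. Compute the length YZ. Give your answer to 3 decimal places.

The third angle is ∠Y = π − ∠Z − ∠X = 1.2119 rad.
Law of sines: YZ = ZX·sin X/sin Y ≈ 39.923.

39.923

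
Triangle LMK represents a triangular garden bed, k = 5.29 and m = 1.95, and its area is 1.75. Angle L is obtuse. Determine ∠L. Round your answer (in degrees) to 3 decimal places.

160.166

From area = ½·m·k·sin L, we get sin L = 2·area/(m·k) ≈ 0.33930.
Taking the obtuse solution, ∠L ≈ 160.17°.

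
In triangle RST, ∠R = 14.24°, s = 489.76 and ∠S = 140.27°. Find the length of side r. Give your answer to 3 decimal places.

188.484

The third angle is ∠T = 180° − ∠R − ∠S = 25.49°.
Law of sines: r = s·sin R/sin S ≈ 188.48.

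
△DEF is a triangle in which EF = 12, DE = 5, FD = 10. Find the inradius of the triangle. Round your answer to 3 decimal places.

Semiperimeter s = (12 + 10 + 5)/2 = 13.5.
Heron's formula: area = √(13.5·1.5·3.5·8.5) ≈ 24.545.
Inradius = area/s = 24.545/13.5 ≈ 1.8181.

1.818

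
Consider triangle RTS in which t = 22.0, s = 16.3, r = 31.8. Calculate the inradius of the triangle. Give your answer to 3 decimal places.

4.763

Semiperimeter p = (31.8 + 22 + 16.3)/2 = 35.05.
Heron's formula: area = √(35.05·3.25·13.05·18.75) ≈ 166.95.
Inradius = area/p = 166.95/35.05 ≈ 4.7633.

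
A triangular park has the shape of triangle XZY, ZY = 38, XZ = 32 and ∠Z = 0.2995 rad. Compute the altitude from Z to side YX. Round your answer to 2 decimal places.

h_Z ≈ 29.87

By the law of cosines, YX² = XZ² + ZY² − 2·XZ·ZY·cos Z = 144.26, so YX ≈ 12.011.
Area = ½·XZ·ZY·sin Z ≈ 179.39.
The altitude from Z has length 2·area/YX ≈ 29.87.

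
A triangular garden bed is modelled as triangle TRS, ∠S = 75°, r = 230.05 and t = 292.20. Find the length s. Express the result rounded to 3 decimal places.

By the law of cosines, s² = t² + r² − 2·t·r·cos S = 1.0351e+05, so s ≈ 321.73.

321.726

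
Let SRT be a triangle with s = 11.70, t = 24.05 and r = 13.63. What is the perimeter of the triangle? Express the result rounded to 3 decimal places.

Perimeter = 11.7 + 13.63 + 24.05 = 49.38.

perimeter ≈ 49.380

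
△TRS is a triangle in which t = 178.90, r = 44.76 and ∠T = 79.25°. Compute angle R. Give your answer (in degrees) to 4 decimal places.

Law of sines: sin R = r·sin T/t ≈ 0.24580.
Since t ≥ r, only the acute value applies: ∠R ≈ 14.23°.
Then ∠S = 180° − ∠T − ∠R ≈ 86.52°.

14.2294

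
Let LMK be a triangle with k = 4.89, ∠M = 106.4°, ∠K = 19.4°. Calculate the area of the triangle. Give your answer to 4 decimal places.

The third angle is ∠L = 180° − ∠M − ∠K = 54.20°.
Law of sines: l = k·sin L/sin K ≈ 11.94.
Law of sines: m = k·sin M/sin K ≈ 14.123.
Area = ½·k·l·sin M ≈ 28.006.

28.0062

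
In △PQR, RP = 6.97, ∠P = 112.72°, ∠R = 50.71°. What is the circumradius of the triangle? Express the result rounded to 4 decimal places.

The third angle is ∠Q = 180° − ∠R − ∠P = 16.57°.
Law of sines: QR = RP·sin P/sin Q ≈ 22.544.
Law of sines: PQ = RP·sin R/sin Q ≈ 18.915.
Circumradius = RP/(2 sin Q) ≈ 12.22.

12.2201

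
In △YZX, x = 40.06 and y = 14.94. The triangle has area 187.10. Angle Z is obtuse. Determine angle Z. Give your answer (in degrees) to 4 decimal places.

From area = ½·x·y·sin Z, we get sin Z = 2·area/(x·y) ≈ 0.62523.
Taking the obtuse solution, ∠Z ≈ 141.30°.

141.3007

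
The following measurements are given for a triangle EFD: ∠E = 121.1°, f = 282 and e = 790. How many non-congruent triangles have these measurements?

1

f·sin E = 282·sin(121.1°) ≈ 241.5.
Since ∠E is not acute, a triangle exists only if e > f; here e > f, so there is exactly one triangle.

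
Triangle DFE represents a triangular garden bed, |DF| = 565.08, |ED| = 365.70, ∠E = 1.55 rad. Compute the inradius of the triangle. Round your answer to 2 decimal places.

r ≈ 117.08

Law of sines: sin F = |ED|·sin E/|DF| ≈ 0.64703.
Since |DF| ≥ |ED|, only the acute value applies: ∠F ≈ 0.704 rad.
Then ∠D = π − ∠E − ∠F ≈ 0.888 rad.
Law of sines gives |FE| = |DF|·sin D/sin E ≈ 438.46.
Area = ½·|DF|·|ED|·sin D ≈ 80155.
Semiperimeter s = (438.46+365.7+565.08)/2 = 684.62.
Inradius = area/s = 80155/684.62 ≈ 117.08.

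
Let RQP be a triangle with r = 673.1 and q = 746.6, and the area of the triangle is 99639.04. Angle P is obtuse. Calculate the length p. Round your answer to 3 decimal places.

From area = ½·r·q·sin P, we get sin P = 2·area/(r·q) ≈ 0.39654.
Taking the obtuse solution, ∠P ≈ 2.734 rad.
Law of cosines then gives p ≈ 1390.4.

1390.377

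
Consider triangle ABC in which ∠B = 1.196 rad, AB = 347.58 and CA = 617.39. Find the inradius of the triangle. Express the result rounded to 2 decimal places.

130.56

Law of sines: sin C = AB·sin B/CA ≈ 0.52390.
Since CA ≥ AB, only the acute value applies: ∠C ≈ 0.551 rad.
Then ∠A = π − ∠B − ∠C ≈ 1.394 rad.
Law of sines gives BC = CA·sin A/sin B ≈ 653.12.
Area = ½·CA·AB·sin A ≈ 1.0563e+05.
Semiperimeter s = (653.12+617.39+347.58)/2 = 809.05.
Inradius = area/s = 1.0563e+05/809.05 ≈ 130.56.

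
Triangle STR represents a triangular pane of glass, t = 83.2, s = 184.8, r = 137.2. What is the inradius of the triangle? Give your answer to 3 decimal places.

26.193

Semiperimeter p = (184.8 + 83.2 + 137.2)/2 = 202.6.
Heron's formula: area = √(202.6·17.8·119.4·65.4) ≈ 5306.7.
Inradius = area/p = 5306.7/202.6 ≈ 26.193.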